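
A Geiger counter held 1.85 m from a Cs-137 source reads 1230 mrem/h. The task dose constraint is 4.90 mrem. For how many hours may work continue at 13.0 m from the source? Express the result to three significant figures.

By the inverse-square law, rate at 13.0 m:
1230 × (1.85/13.0)² = 1230 × 0.02025 = 24.91 mrem/h.
Stay time = 4.90 mrem ÷ 24.91 mrem/h = 0.1967 h.

0.197 h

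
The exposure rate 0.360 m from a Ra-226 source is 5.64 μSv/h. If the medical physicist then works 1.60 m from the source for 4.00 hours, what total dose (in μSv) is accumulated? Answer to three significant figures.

Since intensity falls as 1/r², rate at 1.60 m:
(0.360/1.60)² = 0.05062, so 5.64 × 0.05062 = 0.2855 μSv/h.
Dose = rate × time = 0.2855 μSv/h × 4.000 h = 1.142 μSv.

1.14 μSv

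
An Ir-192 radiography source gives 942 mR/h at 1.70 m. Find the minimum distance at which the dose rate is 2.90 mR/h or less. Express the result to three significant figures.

30.6 m

By the inverse-square law, d₂ = d₁·√(I₁/I₂).
I₁/I₂ = 942/2.90 = 324.8, so d₂ = 1.70 × √324.8 = 30.64 m.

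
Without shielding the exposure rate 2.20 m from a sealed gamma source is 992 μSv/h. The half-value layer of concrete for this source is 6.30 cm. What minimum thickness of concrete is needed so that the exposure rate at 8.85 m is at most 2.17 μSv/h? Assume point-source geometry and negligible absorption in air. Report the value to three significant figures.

30.4 cm

At 8.85 m, distance alone gives (2.20/8.85)² = 0.06180, so 992 × 0.06180 = 61.31 μSv/h.
Further attenuation needed: 61.31/2.17 = 28.25.
n = log₂(28.25) = 4.820 half-value layers.
Thickness = 4.820 × 6.30 cm = 30.37 cm.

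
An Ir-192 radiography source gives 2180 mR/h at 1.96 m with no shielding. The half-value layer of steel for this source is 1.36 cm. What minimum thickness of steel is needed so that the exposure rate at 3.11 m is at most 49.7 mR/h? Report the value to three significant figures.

5.61 cm

At 3.11 m, distance alone gives (1.96/3.11)² = 0.3972, so 2180 × 0.3972 = 865.9 mR/h.
Further attenuation needed: 865.9/49.7 = 17.42.
n = log₂(17.42) = 4.123 half-value layers.
Thickness = 4.123 × 1.36 cm = 5.607 cm.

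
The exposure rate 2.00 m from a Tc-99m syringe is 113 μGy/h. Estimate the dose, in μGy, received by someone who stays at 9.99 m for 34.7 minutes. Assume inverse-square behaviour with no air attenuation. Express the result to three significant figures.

2.62 μGy

Since intensity falls as 1/r², rate at 9.99 m:
(2.00/9.99)² = 0.04008, so 113 × 0.04008 = 4.529 μGy/h.
Dose = rate × time = 4.529 μGy/h × 0.5783 h = 2.619 μGy.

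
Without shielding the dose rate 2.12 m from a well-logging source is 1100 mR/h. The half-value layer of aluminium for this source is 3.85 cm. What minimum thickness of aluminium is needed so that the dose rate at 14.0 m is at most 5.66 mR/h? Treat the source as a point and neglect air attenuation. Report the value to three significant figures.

At 14.0 m, distance alone gives 1100 × (2.12/14.0)² = 1100 × 0.02293 = 25.22 mR/h.
Further attenuation needed: 25.22/5.66 = 4.456.
n = log₂(4.456) = 2.156 half-value layers.
Thickness = 2.156 × 3.85 cm = 8.301 cm.

8.30 cm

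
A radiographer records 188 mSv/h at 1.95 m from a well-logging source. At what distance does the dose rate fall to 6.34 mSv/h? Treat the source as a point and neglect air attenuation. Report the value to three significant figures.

Since intensity falls as 1/r², d₂ = d₁·√(I₁/I₂).
I₁/I₂ = 188/6.34 = 29.65, so d₂ = 1.95 × √29.65 = 10.62 m.

10.6 m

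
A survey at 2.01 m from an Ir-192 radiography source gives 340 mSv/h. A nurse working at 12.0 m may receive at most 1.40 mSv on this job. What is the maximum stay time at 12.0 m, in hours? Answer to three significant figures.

0.147 h

Since intensity falls as 1/r², rate at 12.0 m:
340 × (2.01/12.0)² = 340 × 0.02806 = 9.540 mSv/h.
Stay time = 1.40 mSv ÷ 9.540 mSv/h = 0.1468 h.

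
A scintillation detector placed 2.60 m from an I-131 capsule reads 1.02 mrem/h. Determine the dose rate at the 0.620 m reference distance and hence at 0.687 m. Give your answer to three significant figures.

17.9 mrem/h; 14.6 mrem/h

By the inverse-square law,
At 0.620 m: 1.02 × (2.60/0.620)² = 1.02 × 17.59 = 17.94 mrem/h
At 0.687 m: 17.94 × (0.620/0.687)² = 17.94 × 0.8145 = 14.61 mrem/h.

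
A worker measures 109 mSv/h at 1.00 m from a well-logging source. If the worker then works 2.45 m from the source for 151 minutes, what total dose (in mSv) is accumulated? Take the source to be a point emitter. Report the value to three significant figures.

45.7 mSv

By the inverse-square law, rate at 2.45 m:
(1.00/2.45)² = 0.1666, so 109 × 0.1666 = 18.16 mSv/h.
Dose = rate × time = 18.16 mSv/h × 2.517 h = 45.71 mSv.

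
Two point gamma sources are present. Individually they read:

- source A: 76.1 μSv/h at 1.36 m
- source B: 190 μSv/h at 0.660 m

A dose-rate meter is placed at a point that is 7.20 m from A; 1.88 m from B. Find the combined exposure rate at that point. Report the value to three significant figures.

By superposition, sum each source's inverse-square contribution:
A: 76.1 × (1.36/7.20)² = 2.715 μSv/h
B: 190 × (0.660/1.88)² = 23.42 μSv/h
Total = 2.715 + 23.42 = 26.14 μSv/h.

26.1 μSv/h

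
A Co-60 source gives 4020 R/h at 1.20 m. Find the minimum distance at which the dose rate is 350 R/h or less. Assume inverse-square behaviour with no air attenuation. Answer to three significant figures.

Using I₁d₁² = I₂d₂², d₂ = d₁·√(I₁/I₂).
I₁/I₂ = 4020/350 = 11.49, so d₂ = 1.20 × √11.49 = 4.068 m.

4.07 m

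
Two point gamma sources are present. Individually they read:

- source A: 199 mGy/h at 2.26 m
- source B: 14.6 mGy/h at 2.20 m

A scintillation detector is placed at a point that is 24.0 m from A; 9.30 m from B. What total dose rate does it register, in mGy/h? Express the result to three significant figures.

Each source contributes Iᵢ·(dᵢ/rᵢ)²; contributions add.
A: 199 × (2.26/24.0)² = 1.765 mGy/h
B: 14.6 × (2.20/9.30)² = 0.8170 mGy/h
Total = 1.765 + 0.8170 = 2.582 mGy/h.

2.58 mGy/h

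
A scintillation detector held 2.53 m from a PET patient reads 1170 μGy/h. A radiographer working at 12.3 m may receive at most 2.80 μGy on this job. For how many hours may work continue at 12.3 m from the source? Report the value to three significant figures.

0.0566 h

Applying the 1/r² law, rate at 12.3 m:
(2.53/12.3)² = 0.04231, so 1170 × 0.04231 = 49.50 μGy/h.
Stay time = 2.80 μGy ÷ 49.50 μGy/h = 0.05657 h.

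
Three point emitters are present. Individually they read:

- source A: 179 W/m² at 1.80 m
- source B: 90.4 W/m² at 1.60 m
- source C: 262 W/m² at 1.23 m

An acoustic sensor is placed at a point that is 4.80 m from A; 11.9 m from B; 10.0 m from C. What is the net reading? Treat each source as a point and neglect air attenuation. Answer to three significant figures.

30.8 W/m²

Each source contributes Iᵢ·(dᵢ/rᵢ)²; contributions add.
A: 179 × (1.80/4.80)² = 25.17 W/m²
B: 90.4 × (1.60/11.9)² = 1.634 W/m²
C: 262 × (1.23/10.0)² = 3.964 W/m²
Total = 25.17 + 1.634 + 3.964 = 30.77 W/m².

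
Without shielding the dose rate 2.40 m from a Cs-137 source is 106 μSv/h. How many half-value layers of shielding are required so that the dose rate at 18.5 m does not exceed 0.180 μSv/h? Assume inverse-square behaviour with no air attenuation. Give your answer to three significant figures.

3.31 half-value layers

At 18.5 m, distance alone gives 106 × (2.40/18.5)² = 106 × 0.01683 = 1.784 μSv/h.
Further attenuation needed: 1.784/0.180 = 9.911.
n = log₂(9.911) = 3.309 half-value layers.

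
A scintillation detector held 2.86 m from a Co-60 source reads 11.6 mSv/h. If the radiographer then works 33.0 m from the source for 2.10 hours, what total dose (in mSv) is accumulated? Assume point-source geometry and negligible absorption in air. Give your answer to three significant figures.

0.183 mSv

Applying the 1/r² law, rate at 33.0 m:
11.6 × (2.86/33.0)² = 11.6 × 0.007511 = 0.08713 mSv/h.
Dose = rate × time = 0.08713 mSv/h × 2.100 h = 0.1830 mSv.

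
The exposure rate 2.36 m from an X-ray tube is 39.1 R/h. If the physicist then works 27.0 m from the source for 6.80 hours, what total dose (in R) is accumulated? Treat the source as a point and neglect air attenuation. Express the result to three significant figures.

2.03 R

Since intensity falls as 1/r², rate at 27.0 m:
39.1 × (2.36/27.0)² = 39.1 × 0.007640 = 0.2987 R/h.
Dose = rate × time = 0.2987 R/h × 6.800 h = 2.031 R.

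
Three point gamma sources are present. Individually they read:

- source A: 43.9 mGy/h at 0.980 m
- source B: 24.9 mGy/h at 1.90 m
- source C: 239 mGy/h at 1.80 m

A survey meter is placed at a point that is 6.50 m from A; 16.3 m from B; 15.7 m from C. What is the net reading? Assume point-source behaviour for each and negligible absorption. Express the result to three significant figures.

4.48 mGy/h

By superposition, sum each source's inverse-square contribution:
A: 43.9 × (0.980/6.50)² = 0.9979 mGy/h
B: 24.9 × (1.90/16.3)² = 0.3383 mGy/h
C: 239 × (1.80/15.7)² = 3.142 mGy/h
Total = 0.9979 + 0.3383 + 3.142 = 4.478 mGy/h.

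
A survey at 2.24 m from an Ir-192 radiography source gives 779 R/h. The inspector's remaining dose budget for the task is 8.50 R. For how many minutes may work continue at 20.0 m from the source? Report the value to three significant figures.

Intensity scales as (d₁/d₂)², so rate at 20.0 m:
(2.24/20.0)² = 0.01254, so 779 × 0.01254 = 9.769 R/h.
Stay time = 8.50 R ÷ 9.769 R/h = 0.8701 h = 52.21 min.

52.2 min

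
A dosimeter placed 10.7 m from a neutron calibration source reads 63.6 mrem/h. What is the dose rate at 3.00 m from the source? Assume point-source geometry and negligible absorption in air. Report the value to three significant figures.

809 mrem/h

Applying the 1/r² law, scaling from 10.7 m to 3.00 m:
63.6 × (10.7/3.00)² = 63.6 × 12.72 = 809.0 mrem/h.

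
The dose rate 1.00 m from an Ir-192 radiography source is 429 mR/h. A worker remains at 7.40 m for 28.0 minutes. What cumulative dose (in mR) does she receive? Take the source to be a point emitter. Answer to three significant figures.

Using I₁d₁² = I₂d₂², rate at 7.40 m:
429 × (1.00/7.40)² = 429 × 0.01826 = 7.834 mR/h.
Dose = rate × time = 7.834 mR/h × 0.4667 h = 3.656 mR.

3.66 mR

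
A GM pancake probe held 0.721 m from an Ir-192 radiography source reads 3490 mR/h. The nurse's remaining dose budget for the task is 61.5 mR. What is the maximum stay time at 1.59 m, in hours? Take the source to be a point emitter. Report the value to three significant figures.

Intensity scales as (d₁/d₂)², so rate at 1.59 m:
(0.721/1.59)² = 0.2056, so 3490 × 0.2056 = 717.5 mR/h.
Stay time = 61.5 mR ÷ 717.5 mR/h = 0.08571 h.

0.0857 h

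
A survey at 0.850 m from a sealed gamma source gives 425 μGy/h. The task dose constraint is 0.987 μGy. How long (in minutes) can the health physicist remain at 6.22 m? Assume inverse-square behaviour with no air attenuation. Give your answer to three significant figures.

7.46 min

Using I₁d₁² = I₂d₂², rate at 6.22 m:
425 × (0.850/6.22)² = 425 × 0.01867 = 7.935 μGy/h.
Stay time = 0.987 μGy ÷ 7.935 μGy/h = 0.1244 h = 7.464 min.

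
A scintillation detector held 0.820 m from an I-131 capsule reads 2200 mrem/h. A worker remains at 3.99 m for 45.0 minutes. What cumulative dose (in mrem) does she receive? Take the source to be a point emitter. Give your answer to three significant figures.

Intensity scales as (d₁/d₂)², so rate at 3.99 m:
(0.820/3.99)² = 0.04224, so 2200 × 0.04224 = 92.93 mrem/h.
Dose = rate × time = 92.93 mrem/h × 0.7500 h = 69.70 mrem.

69.7 mrem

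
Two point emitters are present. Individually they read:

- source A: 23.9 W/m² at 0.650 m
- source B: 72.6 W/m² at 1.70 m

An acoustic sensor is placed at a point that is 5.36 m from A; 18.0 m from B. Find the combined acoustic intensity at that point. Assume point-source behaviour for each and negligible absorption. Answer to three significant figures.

By superposition, sum each source's inverse-square contribution:
A: 23.9 × (0.650/5.36)² = 0.3515 W/m²
B: 72.6 × (1.70/18.0)² = 0.6476 W/m²
Total = 0.3515 + 0.6476 = 0.9991 W/m².

0.999 W/m²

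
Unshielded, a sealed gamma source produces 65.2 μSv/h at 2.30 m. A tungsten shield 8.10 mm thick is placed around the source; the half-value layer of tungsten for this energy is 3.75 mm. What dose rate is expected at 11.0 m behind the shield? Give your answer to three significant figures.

Distance alone: (2.30/11.0)² = 0.04372, so 65.2 × 0.04372 = 2.851 μSv/h.
Shield: 8.10/3.75 = 2.160 half-value layers → attenuation 2^(−2.160) = 0.2238.
Combined: 2.851 × 0.2238 = 0.6381 μSv/h.

0.638 μSv/h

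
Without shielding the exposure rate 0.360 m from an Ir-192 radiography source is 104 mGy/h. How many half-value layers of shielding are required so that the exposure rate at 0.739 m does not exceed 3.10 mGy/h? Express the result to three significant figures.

At 0.739 m, distance alone gives (0.360/0.739)² = 0.2373, so 104 × 0.2373 = 24.68 mGy/h.
Further attenuation needed: 24.68/3.10 = 7.961.
n = log₂(7.961) = 2.993 half-value layers.

2.99 half-value layers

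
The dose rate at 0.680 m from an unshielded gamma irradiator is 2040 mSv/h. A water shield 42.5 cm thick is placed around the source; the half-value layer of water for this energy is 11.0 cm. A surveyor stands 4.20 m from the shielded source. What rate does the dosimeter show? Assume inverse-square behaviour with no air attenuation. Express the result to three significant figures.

3.67 mSv/h

Distance alone: 2040 × (0.680/4.20)² = 2040 × 0.02621 = 53.47 mSv/h.
Shield: 42.5/11.0 = 3.864 half-value layers → attenuation 2^(−3.864) = 0.06868.
Combined: 53.47 × 0.06868 = 3.672 mSv/h.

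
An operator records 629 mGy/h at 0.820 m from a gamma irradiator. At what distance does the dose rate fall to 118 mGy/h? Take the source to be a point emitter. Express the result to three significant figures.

By the inverse-square law, d₂ = d₁·√(I₁/I₂).
I₁/I₂ = 629/118 = 5.331, so d₂ = 0.820 × √5.331 = 1.893 m.

1.89 m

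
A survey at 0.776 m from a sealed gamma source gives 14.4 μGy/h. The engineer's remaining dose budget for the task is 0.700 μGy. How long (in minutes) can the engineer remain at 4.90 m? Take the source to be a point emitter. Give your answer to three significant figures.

116 min

Using I₁d₁² = I₂d₂², rate at 4.90 m:
14.4 × (0.776/4.90)² = 14.4 × 0.02508 = 0.3612 μGy/h.
Stay time = 0.700 μGy ÷ 0.3612 μGy/h = 1.938 h = 116.3 min.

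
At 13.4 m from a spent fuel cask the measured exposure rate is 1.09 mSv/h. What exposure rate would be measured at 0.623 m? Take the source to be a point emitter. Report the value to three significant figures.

504 mSv/h

Applying the 1/r² law, scaling from 13.4 m to 0.623 m:
(13.4/0.623)² = 462.6, so 1.09 × 462.6 = 504.2 mSv/h.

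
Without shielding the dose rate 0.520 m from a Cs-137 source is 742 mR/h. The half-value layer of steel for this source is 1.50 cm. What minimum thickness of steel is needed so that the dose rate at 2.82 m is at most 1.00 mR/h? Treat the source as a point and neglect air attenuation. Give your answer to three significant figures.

At 2.82 m, distance alone gives 742 × (0.520/2.82)² = 742 × 0.03400 = 25.23 mR/h.
Further attenuation needed: 25.23/1.00 = 25.23.
n = log₂(25.23) = 4.657 half-value layers.
Thickness = 4.657 × 1.50 cm = 6.986 cm.

6.99 cm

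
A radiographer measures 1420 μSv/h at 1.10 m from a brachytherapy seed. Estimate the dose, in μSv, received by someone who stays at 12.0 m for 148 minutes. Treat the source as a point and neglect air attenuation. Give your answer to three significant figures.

29.4 μSv

Applying the 1/r² law, rate at 12.0 m:
(1.10/12.0)² = 0.008403, so 1420 × 0.008403 = 11.93 μSv/h.
Dose = rate × time = 11.93 μSv/h × 2.467 h = 29.43 μSv.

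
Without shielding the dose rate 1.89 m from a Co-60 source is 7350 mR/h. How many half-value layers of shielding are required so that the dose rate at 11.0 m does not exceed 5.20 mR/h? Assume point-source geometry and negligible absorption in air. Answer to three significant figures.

5.38 half-value layers

At 11.0 m, distance alone gives (1.89/11.0)² = 0.02952, so 7350 × 0.02952 = 217.0 mR/h.
Further attenuation needed: 217.0/5.20 = 41.73.
n = log₂(41.73) = 5.383 half-value layers.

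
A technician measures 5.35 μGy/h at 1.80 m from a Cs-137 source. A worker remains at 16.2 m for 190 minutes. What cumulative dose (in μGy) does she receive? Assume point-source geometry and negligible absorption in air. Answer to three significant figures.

Applying the 1/r² law, rate at 16.2 m:
(1.80/16.2)² = 0.01235, so 5.35 × 0.01235 = 0.06607 μGy/h.
Dose = rate × time = 0.06607 μGy/h × 3.167 h = 0.2092 μGy.

0.209 μGy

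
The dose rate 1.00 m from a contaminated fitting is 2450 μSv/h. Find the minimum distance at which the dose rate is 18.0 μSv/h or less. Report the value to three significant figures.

By the inverse-square law, d₂ = d₁·√(I₁/I₂).
I₁/I₂ = 2450/18.0 = 136.1, so d₂ = 1.00 × √136.1 = 11.67 m.

11.7 m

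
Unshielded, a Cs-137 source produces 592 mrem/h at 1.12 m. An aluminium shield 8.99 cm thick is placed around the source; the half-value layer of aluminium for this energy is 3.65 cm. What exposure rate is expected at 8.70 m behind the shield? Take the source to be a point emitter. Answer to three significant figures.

Distance alone: 592 × (1.12/8.70)² = 592 × 0.01657 = 9.809 mrem/h.
Shield: 8.99/3.65 = 2.463 half-value layers → attenuation 2^(−2.463) = 0.1814.
Combined: 9.809 × 0.1814 = 1.779 mrem/h.

1.78 mrem/h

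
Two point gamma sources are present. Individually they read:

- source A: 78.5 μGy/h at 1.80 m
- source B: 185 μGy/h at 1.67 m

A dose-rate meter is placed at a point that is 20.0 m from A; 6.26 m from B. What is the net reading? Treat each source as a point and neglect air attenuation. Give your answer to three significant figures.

13.8 μGy/h

By superposition, sum each source's inverse-square contribution:
A: 78.5 × (1.80/20.0)² = 0.6358 μGy/h
B: 185 × (1.67/6.26)² = 13.17 μGy/h
Total = 0.6358 + 13.17 = 13.81 μGy/h.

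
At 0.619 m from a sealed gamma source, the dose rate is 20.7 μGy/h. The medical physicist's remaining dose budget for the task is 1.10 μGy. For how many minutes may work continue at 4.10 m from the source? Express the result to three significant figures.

140 min

Using I₁d₁² = I₂d₂², rate at 4.10 m:
(0.619/4.10)² = 0.02279, so 20.7 × 0.02279 = 0.4718 μGy/h.
Stay time = 1.10 μGy ÷ 0.4718 μGy/h = 2.331 h = 139.9 min.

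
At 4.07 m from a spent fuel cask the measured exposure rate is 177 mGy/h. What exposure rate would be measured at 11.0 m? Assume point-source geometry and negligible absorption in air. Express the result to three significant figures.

24.2 mGy/h

By the inverse-square law, scaling from 4.07 m to 11.0 m:
(4.07/11.0)² = 0.1369, so 177 × 0.1369 = 24.23 mGy/h.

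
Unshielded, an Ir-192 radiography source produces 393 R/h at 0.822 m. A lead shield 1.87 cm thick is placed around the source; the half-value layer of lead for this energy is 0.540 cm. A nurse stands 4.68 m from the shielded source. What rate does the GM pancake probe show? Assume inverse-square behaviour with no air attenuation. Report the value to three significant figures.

1.10 R/h

Distance alone: (0.822/4.68)² = 0.03085, so 393 × 0.03085 = 12.12 R/h.
Shield: 1.87/0.540 = 3.463 half-value layers → attenuation 2^(−3.463) = 0.09068.
Combined: 12.12 × 0.09068 = 1.099 R/h.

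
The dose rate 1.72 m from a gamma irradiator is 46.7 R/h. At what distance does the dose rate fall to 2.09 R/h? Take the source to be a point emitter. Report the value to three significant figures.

Since intensity falls as 1/r², d₂ = d₁·√(I₁/I₂).
I₁/I₂ = 46.7/2.09 = 22.34, so d₂ = 1.72 × √22.34 = 8.130 m.

8.13 m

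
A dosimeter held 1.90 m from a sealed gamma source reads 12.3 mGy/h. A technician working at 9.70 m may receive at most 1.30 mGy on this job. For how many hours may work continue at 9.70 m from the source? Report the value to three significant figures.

2.75 h

Applying the 1/r² law, rate at 9.70 m:
(1.90/9.70)² = 0.03837, so 12.3 × 0.03837 = 0.4720 mGy/h.
Stay time = 1.30 mGy ÷ 0.4720 mGy/h = 2.754 h.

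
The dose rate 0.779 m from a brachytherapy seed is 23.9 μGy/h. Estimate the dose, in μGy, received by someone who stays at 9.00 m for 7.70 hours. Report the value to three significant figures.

1.38 μGy

Applying the 1/r² law, rate at 9.00 m:
(0.779/9.00)² = 0.007492, so 23.9 × 0.007492 = 0.1791 μGy/h.
Dose = rate × time = 0.1791 μGy/h × 7.700 h = 1.379 μGy.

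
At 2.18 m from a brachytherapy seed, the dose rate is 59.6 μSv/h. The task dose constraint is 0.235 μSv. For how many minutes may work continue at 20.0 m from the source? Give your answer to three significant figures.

Using I₁d₁² = I₂d₂², rate at 20.0 m:
59.6 × (2.18/20.0)² = 59.6 × 0.01188 = 0.7080 μSv/h.
Stay time = 0.235 μSv ÷ 0.7080 μSv/h = 0.3319 h = 19.91 min.

19.9 min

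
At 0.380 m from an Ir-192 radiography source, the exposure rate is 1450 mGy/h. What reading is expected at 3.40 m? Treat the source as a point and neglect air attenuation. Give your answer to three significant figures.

Since intensity falls as 1/r², the rate at 3.40 m is
1450 × (0.380/3.40)² = 1450 × 0.01249 = 18.11 mGy/h.

18.1 mGy/h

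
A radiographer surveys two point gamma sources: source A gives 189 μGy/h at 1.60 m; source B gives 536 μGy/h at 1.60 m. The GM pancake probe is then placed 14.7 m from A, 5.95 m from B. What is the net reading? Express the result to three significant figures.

Each source contributes Iᵢ·(dᵢ/rᵢ)²; contributions add.
A: 189 × (1.60/14.7)² = 2.239 μGy/h
B: 536 × (1.60/5.95)² = 38.76 μGy/h
Total = 2.239 + 38.76 = 41.00 μGy/h.

41.0 μGy/h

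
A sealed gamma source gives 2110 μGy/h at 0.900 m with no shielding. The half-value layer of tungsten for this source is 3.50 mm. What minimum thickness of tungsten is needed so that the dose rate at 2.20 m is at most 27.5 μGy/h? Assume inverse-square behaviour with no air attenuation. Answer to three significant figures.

At 2.20 m, distance alone gives 2110 × (0.900/2.20)² = 2110 × 0.1674 = 353.2 μGy/h.
Further attenuation needed: 353.2/27.5 = 12.84.
n = log₂(12.84) = 3.683 half-value layers.
Thickness = 3.683 × 3.50 mm = 12.89 mm.

12.9 mm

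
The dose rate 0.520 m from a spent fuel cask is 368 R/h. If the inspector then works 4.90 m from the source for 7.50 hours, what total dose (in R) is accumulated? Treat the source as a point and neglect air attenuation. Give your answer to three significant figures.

31.1 R

Using I₁d₁² = I₂d₂², rate at 4.90 m:
(0.520/4.90)² = 0.01126, so 368 × 0.01126 = 4.144 R/h.
Dose = rate × time = 4.144 R/h × 7.500 h = 31.08 R.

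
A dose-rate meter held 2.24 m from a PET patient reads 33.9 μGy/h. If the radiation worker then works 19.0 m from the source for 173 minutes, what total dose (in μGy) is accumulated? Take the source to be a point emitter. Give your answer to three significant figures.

Since intensity falls as 1/r², rate at 19.0 m:
(2.24/19.0)² = 0.01390, so 33.9 × 0.01390 = 0.4712 μGy/h.
Dose = rate × time = 0.4712 μGy/h × 2.883 h = 1.358 μGy.

1.36 μGy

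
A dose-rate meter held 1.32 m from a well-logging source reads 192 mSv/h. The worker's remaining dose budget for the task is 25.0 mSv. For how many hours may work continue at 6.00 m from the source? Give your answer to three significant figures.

By the inverse-square law, rate at 6.00 m:
192 × (1.32/6.00)² = 192 × 0.04840 = 9.293 mSv/h.
Stay time = 25.0 mSv ÷ 9.293 mSv/h = 2.690 h.

2.69 h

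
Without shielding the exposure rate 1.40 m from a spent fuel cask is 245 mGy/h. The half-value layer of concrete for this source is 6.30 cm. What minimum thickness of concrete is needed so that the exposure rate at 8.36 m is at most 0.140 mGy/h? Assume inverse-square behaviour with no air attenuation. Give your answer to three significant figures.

35.4 cm

At 8.36 m, distance alone gives 245 × (1.40/8.36)² = 245 × 0.02804 = 6.870 mGy/h.
Further attenuation needed: 6.870/0.140 = 49.07.
n = log₂(49.07) = 5.617 half-value layers.
Thickness = 5.617 × 6.30 cm = 35.39 cm.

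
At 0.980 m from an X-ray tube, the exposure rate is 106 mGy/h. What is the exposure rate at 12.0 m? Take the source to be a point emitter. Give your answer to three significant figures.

0.707 mGy/h

Since intensity falls as 1/r², the rate at 12.0 m is
106 × (0.980/12.0)² = 106 × 0.006669 = 0.7069 mGy/h.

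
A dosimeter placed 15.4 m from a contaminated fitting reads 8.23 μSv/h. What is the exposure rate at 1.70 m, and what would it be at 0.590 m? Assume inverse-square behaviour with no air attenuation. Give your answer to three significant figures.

By the inverse-square law,
At 1.70 m: (15.4/1.70)² = 82.06, so 8.23 × 82.06 = 675.4 μSv/h
At 0.590 m: 675.4 × (1.70/0.590)² = 675.4 × 8.302 = 5607 μSv/h.

675 μSv/h; 5610 μSv/h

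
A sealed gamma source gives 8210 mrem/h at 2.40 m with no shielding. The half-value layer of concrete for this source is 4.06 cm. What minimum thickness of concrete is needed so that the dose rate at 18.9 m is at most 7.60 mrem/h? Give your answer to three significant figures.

16.7 cm

At 18.9 m, distance alone gives (2.40/18.9)² = 0.01612, so 8210 × 0.01612 = 132.3 mrem/h.
Further attenuation needed: 132.3/7.60 = 17.41.
n = log₂(17.41) = 4.122 half-value layers.
Thickness = 4.122 × 4.06 cm = 16.74 cm.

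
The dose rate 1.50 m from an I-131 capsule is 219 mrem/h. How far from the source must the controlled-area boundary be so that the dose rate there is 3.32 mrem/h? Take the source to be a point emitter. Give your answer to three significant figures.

Using I₁d₁² = I₂d₂², d₂ = d₁·√(I₁/I₂).
I₁/I₂ = 219/3.32 = 65.96, so d₂ = 1.50 × √65.96 = 12.18 m.

12.2 m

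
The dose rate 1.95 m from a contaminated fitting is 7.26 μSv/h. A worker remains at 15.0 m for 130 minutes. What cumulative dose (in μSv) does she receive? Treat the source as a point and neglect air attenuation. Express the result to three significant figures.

Since intensity falls as 1/r², rate at 15.0 m:
7.26 × (1.95/15.0)² = 7.26 × 0.01690 = 0.1227 μSv/h.
Dose = rate × time = 0.1227 μSv/h × 2.167 h = 0.2659 μSv.

0.266 μSv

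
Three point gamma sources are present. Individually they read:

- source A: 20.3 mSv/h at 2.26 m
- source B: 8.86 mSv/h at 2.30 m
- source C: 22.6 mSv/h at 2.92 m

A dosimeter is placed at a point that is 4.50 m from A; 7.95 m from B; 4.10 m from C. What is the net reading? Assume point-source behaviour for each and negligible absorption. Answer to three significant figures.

Each source contributes Iᵢ·(dᵢ/rᵢ)²; contributions add.
A: 20.3 × (2.26/4.50)² = 5.120 mSv/h
B: 8.86 × (2.30/7.95)² = 0.7416 mSv/h
C: 22.6 × (2.92/4.10)² = 11.46 mSv/h
Total = 5.120 + 0.7416 + 11.46 = 17.32 mSv/h.

17.3 mSv/h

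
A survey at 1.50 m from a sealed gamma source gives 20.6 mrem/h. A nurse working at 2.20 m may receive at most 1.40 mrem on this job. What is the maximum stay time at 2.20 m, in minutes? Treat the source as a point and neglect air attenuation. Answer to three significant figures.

Intensity scales as (d₁/d₂)², so rate at 2.20 m:
20.6 × (1.50/2.20)² = 20.6 × 0.4649 = 9.577 mrem/h.
Stay time = 1.40 mrem ÷ 9.577 mrem/h = 0.1462 h = 8.772 min.

8.77 min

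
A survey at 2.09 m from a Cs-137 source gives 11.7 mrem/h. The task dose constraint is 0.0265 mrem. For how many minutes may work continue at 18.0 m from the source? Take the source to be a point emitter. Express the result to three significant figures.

Since intensity falls as 1/r², rate at 18.0 m:
(2.09/18.0)² = 0.01348, so 11.7 × 0.01348 = 0.1577 mrem/h.
Stay time = 0.0265 mrem ÷ 0.1577 mrem/h = 0.1680 h = 10.08 min.

10.1 min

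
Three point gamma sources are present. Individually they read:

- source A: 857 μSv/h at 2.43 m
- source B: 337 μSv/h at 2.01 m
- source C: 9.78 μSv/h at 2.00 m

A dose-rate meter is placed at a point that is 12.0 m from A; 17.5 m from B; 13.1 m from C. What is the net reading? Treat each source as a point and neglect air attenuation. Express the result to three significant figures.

Each source contributes Iᵢ·(dᵢ/rᵢ)²; contributions add.
A: 857 × (2.43/12.0)² = 35.14 μSv/h
B: 337 × (2.01/17.5)² = 4.446 μSv/h
C: 9.78 × (2.00/13.1)² = 0.2280 μSv/h
Total = 35.14 + 4.446 + 0.2280 = 39.81 μSv/h.

39.8 μSv/h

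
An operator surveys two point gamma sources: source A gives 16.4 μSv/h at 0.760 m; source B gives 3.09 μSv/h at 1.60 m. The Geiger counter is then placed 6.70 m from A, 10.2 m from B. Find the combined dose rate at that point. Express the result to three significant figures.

Each source contributes Iᵢ·(dᵢ/rᵢ)²; contributions add.
A: 16.4 × (0.760/6.70)² = 0.2110 μSv/h
B: 3.09 × (1.60/10.2)² = 0.07603 μSv/h
Total = 0.2110 + 0.07603 = 0.2870 μSv/h.

0.287 μSv/h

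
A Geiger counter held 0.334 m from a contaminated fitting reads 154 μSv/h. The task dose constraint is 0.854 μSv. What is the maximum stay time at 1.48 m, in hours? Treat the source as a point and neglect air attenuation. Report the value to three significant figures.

Intensity scales as (d₁/d₂)², so rate at 1.48 m:
(0.334/1.48)² = 0.05093, so 154 × 0.05093 = 7.843 μSv/h.
Stay time = 0.854 μSv ÷ 7.843 μSv/h = 0.1089 h.

0.109 h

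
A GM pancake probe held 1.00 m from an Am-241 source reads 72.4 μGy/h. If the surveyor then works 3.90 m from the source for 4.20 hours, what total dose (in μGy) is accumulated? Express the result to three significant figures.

Since intensity falls as 1/r², rate at 3.90 m:
72.4 × (1.00/3.90)² = 72.4 × 0.06575 = 4.760 μGy/h.
Dose = rate × time = 4.760 μGy/h × 4.200 h = 19.99 μGy.

20.0 μGy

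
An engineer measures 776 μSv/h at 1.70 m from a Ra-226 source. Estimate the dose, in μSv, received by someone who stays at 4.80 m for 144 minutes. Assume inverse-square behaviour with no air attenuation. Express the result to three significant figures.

Using I₁d₁² = I₂d₂², rate at 4.80 m:
(1.70/4.80)² = 0.1254, so 776 × 0.1254 = 97.31 μSv/h.
Dose = rate × time = 97.31 μSv/h × 2.400 h = 233.5 μSv.

234 μSv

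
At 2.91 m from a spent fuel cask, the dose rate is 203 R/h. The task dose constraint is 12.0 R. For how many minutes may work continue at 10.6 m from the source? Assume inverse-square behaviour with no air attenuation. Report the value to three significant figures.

By the inverse-square law, rate at 10.6 m:
(2.91/10.6)² = 0.07537, so 203 × 0.07537 = 15.30 R/h.
Stay time = 12.0 R ÷ 15.30 R/h = 0.7843 h = 47.06 min.

47.1 min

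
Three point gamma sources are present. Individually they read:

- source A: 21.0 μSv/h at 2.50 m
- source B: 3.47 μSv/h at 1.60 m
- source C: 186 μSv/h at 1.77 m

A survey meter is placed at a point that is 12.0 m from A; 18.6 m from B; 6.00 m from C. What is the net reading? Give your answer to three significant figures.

17.1 μSv/h

By superposition, sum each source's inverse-square contribution:
A: 21.0 × (2.50/12.0)² = 0.9115 μSv/h
B: 3.47 × (1.60/18.6)² = 0.02568 μSv/h
C: 186 × (1.77/6.00)² = 16.19 μSv/h
Total = 0.9115 + 0.02568 + 16.19 = 17.13 μSv/h.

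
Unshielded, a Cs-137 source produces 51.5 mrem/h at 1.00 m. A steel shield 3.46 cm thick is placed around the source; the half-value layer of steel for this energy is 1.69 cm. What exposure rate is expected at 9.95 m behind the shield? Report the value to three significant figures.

Distance alone: (1.00/9.95)² = 0.01010, so 51.5 × 0.01010 = 0.5202 mrem/h.
Shield: 3.46/1.69 = 2.047 half-value layers → attenuation 2^(−2.047) = 0.2420.
Combined: 0.5202 × 0.2420 = 0.1259 mrem/h.

0.126 mrem/h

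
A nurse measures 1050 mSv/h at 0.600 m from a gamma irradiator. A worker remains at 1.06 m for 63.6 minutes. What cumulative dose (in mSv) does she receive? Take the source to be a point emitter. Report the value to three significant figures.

Using I₁d₁² = I₂d₂², rate at 1.06 m:
(0.600/1.06)² = 0.3204, so 1050 × 0.3204 = 336.4 mSv/h.
Dose = rate × time = 336.4 mSv/h × 1.060 h = 356.6 mSv.

357 mSv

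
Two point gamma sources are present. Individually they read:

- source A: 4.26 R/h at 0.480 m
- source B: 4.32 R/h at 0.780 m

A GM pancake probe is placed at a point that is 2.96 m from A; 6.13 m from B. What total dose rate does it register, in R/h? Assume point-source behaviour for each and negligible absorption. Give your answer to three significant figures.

0.182 R/h

By superposition, sum each source's inverse-square contribution:
A: 4.26 × (0.480/2.96)² = 0.1120 R/h
B: 4.32 × (0.780/6.13)² = 0.06994 R/h
Total = 0.1120 + 0.06994 = 0.1819 R/h.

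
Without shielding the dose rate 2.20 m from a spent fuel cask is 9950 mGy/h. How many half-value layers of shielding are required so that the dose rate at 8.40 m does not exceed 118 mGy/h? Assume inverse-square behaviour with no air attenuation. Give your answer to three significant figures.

At 8.40 m, distance alone gives 9950 × (2.20/8.40)² = 9950 × 0.06859 = 682.5 mGy/h.
Further attenuation needed: 682.5/118 = 5.784.
n = log₂(5.784) = 2.532 half-value layers.

2.53 half-value layers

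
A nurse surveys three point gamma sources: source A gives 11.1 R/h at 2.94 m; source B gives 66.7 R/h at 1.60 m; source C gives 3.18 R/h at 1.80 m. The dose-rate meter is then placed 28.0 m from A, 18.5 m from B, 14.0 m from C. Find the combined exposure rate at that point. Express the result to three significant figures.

0.674 R/h

Each source contributes Iᵢ·(dᵢ/rᵢ)²; contributions add.
A: 11.1 × (2.94/28.0)² = 0.1224 R/h
B: 66.7 × (1.60/18.5)² = 0.4989 R/h
C: 3.18 × (1.80/14.0)² = 0.05257 R/h
Total = 0.1224 + 0.4989 + 0.05257 = 0.6739 R/h.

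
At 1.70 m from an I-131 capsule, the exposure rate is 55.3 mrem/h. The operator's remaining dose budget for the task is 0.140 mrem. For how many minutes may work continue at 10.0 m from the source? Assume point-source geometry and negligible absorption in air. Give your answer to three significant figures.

5.26 min

By the inverse-square law, rate at 10.0 m:
55.3 × (1.70/10.0)² = 55.3 × 0.02890 = 1.598 mrem/h.
Stay time = 0.140 mrem ÷ 1.598 mrem/h = 0.08761 h = 5.257 min.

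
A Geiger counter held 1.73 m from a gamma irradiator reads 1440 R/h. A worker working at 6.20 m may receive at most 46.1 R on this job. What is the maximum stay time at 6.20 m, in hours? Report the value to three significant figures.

0.411 h

Using I₁d₁² = I₂d₂², rate at 6.20 m:
1440 × (1.73/6.20)² = 1440 × 0.07786 = 112.1 R/h.
Stay time = 46.1 R ÷ 112.1 R/h = 0.4112 h.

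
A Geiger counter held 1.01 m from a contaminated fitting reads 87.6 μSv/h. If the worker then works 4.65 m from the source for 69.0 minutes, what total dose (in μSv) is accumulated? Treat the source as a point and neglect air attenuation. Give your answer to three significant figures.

Applying the 1/r² law, rate at 4.65 m:
87.6 × (1.01/4.65)² = 87.6 × 0.04718 = 4.133 μSv/h.
Dose = rate × time = 4.133 μSv/h × 1.150 h = 4.753 μSv.

4.75 μSv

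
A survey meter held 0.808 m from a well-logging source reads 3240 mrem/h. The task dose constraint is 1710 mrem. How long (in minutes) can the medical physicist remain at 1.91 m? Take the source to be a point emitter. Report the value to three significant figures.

Applying the 1/r² law, rate at 1.91 m:
(0.808/1.91)² = 0.1790, so 3240 × 0.1790 = 580.0 mrem/h.
Stay time = 1710 mrem ÷ 580.0 mrem/h = 2.948 h = 176.9 min.

177 min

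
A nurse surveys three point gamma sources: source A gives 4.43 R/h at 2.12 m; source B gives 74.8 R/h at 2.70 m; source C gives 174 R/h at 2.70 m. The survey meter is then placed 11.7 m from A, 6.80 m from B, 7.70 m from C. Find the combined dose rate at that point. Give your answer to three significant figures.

33.3 R/h

By superposition, sum each source's inverse-square contribution:
A: 4.43 × (2.12/11.7)² = 0.1454 R/h
B: 74.8 × (2.70/6.80)² = 11.79 R/h
C: 174 × (2.70/7.70)² = 21.39 R/h
Total = 0.1454 + 11.79 + 21.39 = 33.33 R/h.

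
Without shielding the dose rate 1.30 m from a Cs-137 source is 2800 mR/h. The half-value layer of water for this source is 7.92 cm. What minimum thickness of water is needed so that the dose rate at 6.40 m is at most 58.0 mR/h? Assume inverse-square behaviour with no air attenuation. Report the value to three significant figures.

7.87 cm

At 6.40 m, distance alone gives 2800 × (1.30/6.40)² = 2800 × 0.04126 = 115.5 mR/h.
Further attenuation needed: 115.5/58.0 = 1.991.
n = log₂(1.991) = 0.9935 half-value layers.
Thickness = 0.9935 × 7.92 cm = 7.869 cm.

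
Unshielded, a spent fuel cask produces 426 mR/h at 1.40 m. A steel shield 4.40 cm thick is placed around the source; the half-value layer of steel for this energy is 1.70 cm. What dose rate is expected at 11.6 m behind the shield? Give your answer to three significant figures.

Distance alone: (1.40/11.6)² = 0.01457, so 426 × 0.01457 = 6.207 mR/h.
Shield: 4.40/1.70 = 2.588 half-value layers → attenuation 2^(−2.588) = 0.1663.
Combined: 6.207 × 0.1663 = 1.032 mR/h.

1.03 mR/h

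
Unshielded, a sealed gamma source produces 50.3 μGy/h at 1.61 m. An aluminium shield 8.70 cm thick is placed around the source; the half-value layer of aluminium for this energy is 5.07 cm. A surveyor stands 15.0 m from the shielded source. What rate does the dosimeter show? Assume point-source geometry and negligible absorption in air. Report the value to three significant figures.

Distance alone: 50.3 × (1.61/15.0)² = 50.3 × 0.01152 = 0.5795 μGy/h.
Shield: 8.70/5.07 = 1.716 half-value layers → attenuation 2^(−1.716) = 0.3044.
Combined: 0.5795 × 0.3044 = 0.1764 μGy/h.

0.176 μGy/h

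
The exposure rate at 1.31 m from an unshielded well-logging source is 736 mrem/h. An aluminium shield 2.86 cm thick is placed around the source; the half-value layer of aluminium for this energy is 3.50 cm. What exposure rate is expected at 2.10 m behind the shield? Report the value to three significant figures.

163 mrem/h

Distance alone: (1.31/2.10)² = 0.3891, so 736 × 0.3891 = 286.4 mrem/h.
Shield: 2.86/3.50 = 0.8171 half-value layers → attenuation 2^(−0.8171) = 0.5676.
Combined: 286.4 × 0.5676 = 162.6 mrem/h.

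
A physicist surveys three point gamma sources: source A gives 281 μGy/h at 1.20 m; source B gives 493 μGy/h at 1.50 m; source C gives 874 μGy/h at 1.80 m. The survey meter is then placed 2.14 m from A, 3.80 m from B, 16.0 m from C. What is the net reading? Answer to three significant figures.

By superposition, sum each source's inverse-square contribution:
A: 281 × (1.20/2.14)² = 88.36 μGy/h
B: 493 × (1.50/3.80)² = 76.82 μGy/h
C: 874 × (1.80/16.0)² = 11.06 μGy/h
Total = 88.36 + 76.82 + 11.06 = 176.2 μGy/h.

176 μGy/h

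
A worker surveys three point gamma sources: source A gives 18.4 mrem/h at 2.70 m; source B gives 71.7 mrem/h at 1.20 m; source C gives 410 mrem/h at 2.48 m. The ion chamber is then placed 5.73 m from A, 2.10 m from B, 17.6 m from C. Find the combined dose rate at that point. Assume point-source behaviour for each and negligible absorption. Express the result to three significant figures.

Each source contributes Iᵢ·(dᵢ/rᵢ)²; contributions add.
A: 18.4 × (2.70/5.73)² = 4.085 mrem/h
B: 71.7 × (1.20/2.10)² = 23.41 mrem/h
C: 410 × (2.48/17.6)² = 8.141 mrem/h
Total = 4.085 + 23.41 + 8.141 = 35.64 mrem/h.

35.6 mrem/h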